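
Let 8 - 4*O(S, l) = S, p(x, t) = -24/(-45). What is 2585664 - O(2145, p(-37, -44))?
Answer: 10344793/4 ≈ 2.5862e+6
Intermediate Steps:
p(x, t) = 8/15 (p(x, t) = -24*(-1)/45 = -1*(-8/15) = 8/15)
O(S, l) = 2 - S/4
2585664 - O(2145, p(-37, -44)) = 2585664 - (2 - ¼*2145) = 2585664 - (2 - 2145/4) = 2585664 - 1*(-2137/4) = 2585664 + 2137/4 = 10344793/4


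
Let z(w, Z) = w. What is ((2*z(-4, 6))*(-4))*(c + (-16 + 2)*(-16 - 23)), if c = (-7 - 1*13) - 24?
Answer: 16064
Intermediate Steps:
c = -44 (c = (-7 - 13) - 24 = -20 - 24 = -44)
((2*z(-4, 6))*(-4))*(c + (-16 + 2)*(-16 - 23)) = ((2*(-4))*(-4))*(-44 + (-16 + 2)*(-16 - 23)) = (-8*(-4))*(-44 - 14*(-39)) = 32*(-44 + 546) = 32*502 = 16064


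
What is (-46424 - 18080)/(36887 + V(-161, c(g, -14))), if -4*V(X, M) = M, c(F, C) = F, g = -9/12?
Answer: -1032064/590195 ≈ -1.7487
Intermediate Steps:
g = -¾ (g = -9*1/12 = -¾ ≈ -0.75000)
V(X, M) = -M/4
(-46424 - 18080)/(36887 + V(-161, c(g, -14))) = (-46424 - 18080)/(36887 - ¼*(-¾)) = -64504/(36887 + 3/16) = -64504/590195/16 = -64504*16/590195 = -1032064/590195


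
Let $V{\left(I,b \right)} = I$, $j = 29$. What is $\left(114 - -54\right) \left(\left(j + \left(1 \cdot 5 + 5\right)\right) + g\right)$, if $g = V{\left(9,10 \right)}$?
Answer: $8064$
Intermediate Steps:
$g = 9$
$\left(114 - -54\right) \left(\left(j + \left(1 \cdot 5 + 5\right)\right) + g\right) = \left(114 - -54\right) \left(\left(29 + \left(1 \cdot 5 + 5\right)\right) + 9\right) = \left(114 + 54\right) \left(\left(29 + \left(5 + 5\right)\right) + 9\right) = 168 \left(\left(29 + 10\right) + 9\right) = 168 \left(39 + 9\right) = 168 \cdot 48 = 8064$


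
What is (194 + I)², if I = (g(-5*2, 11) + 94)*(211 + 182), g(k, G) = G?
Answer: 1718848681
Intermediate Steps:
I = 41265 (I = (11 + 94)*(211 + 182) = 105*393 = 41265)
(194 + I)² = (194 + 41265)² = 41459² = 1718848681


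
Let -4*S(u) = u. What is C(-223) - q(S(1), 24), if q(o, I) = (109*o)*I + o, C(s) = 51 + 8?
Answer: 2853/4 ≈ 713.25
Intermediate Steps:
C(s) = 59
S(u) = -u/4
q(o, I) = o + 109*I*o (q(o, I) = 109*I*o + o = o + 109*I*o)
C(-223) - q(S(1), 24) = 59 - (-1/4*1)*(1 + 109*24) = 59 - (-1)*(1 + 2616)/4 = 59 - (-1)*2617/4 = 59 - 1*(-2617/4) = 59 + 2617/4 = 2853/4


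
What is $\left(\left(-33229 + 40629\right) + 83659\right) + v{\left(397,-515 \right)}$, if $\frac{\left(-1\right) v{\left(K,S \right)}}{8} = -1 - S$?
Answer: $86947$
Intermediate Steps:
$v{\left(K,S \right)} = 8 + 8 S$ ($v{\left(K,S \right)} = - 8 \left(-1 - S\right) = 8 + 8 S$)
$\left(\left(-33229 + 40629\right) + 83659\right) + v{\left(397,-515 \right)} = \left(\left(-33229 + 40629\right) + 83659\right) + \left(8 + 8 \left(-515\right)\right) = \left(7400 + 83659\right) + \left(8 - 4120\right) = 91059 - 4112 = 86947$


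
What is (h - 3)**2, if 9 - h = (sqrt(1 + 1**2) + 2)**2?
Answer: 32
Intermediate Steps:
h = 9 - (2 + sqrt(2))**2 (h = 9 - (sqrt(1 + 1**2) + 2)**2 = 9 - (sqrt(1 + 1) + 2)**2 = 9 - (sqrt(2) + 2)**2 = 9 - (2 + sqrt(2))**2 ≈ -2.6569)
(h - 3)**2 = ((3 - 4*sqrt(2)) - 3)**2 = (-4*sqrt(2))**2 = 32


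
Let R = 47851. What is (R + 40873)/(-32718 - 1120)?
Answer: -44362/16919 ≈ -2.6220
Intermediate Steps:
(R + 40873)/(-32718 - 1120) = (47851 + 40873)/(-32718 - 1120) = 88724/(-33838) = 88724*(-1/33838) = -44362/16919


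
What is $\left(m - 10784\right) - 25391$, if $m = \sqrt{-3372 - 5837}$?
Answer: $-36175 + i \sqrt{9209} \approx -36175.0 + 95.964 i$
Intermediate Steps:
$m = i \sqrt{9209}$ ($m = \sqrt{-3372 - 5837} = \sqrt{-9209} = i \sqrt{9209} \approx 95.964 i$)
$\left(m - 10784\right) - 25391 = \left(i \sqrt{9209} - 10784\right) - 25391 = \left(-10784 + i \sqrt{9209}\right) - 25391 = -36175 + i \sqrt{9209}$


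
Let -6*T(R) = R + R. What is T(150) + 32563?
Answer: 32513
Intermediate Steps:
T(R) = -R/3 (T(R) = -(R + R)/6 = -R/3)
T(150) + 32563 = -⅓*150 + 32563 = -50 + 32563 = 32513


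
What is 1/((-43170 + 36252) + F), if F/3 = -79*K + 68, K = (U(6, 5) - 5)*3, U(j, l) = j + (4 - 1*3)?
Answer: -1/8136 ≈ -0.00012291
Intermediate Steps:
U(j, l) = 1 + j (U(j, l) = j + (4 - 3) = j + 1 = 1 + j)
K = 6 (K = ((1 + 6) - 5)*3 = (7 - 5)*3 = 2*3 = 6)
F = -1218 (F = 3*(-79*6 + 68) = 3*(-474 + 68) = 3*(-406) = -1218)
1/((-43170 + 36252) + F) = 1/((-43170 + 36252) - 1218) = 1/(-6918 - 1218) = 1/(-8136) = -1/8136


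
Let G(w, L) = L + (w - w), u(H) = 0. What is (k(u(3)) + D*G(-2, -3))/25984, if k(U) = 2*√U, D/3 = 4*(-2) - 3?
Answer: 99/25984 ≈ 0.0038100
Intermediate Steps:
G(w, L) = L (G(w, L) = L + 0 = L)
D = -33 (D = 3*(4*(-2) - 3) = 3*(-8 - 3) = 3*(-11) = -33)
(k(u(3)) + D*G(-2, -3))/25984 = (2*√0 - 33*(-3))/25984 = (2*0 + 99)*(1/25984) = (0 + 99)*(1/25984) = 99*(1/25984) = 99/25984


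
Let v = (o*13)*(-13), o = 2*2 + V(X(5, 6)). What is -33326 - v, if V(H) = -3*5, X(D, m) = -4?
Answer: -35185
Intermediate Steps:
V(H) = -15
o = -11 (o = 2*2 - 15 = 4 - 15 = -11)
v = 1859 (v = -11*13*(-13) = -143*(-13) = 1859)
-33326 - v = -33326 - 1*1859 = -33326 - 1859 = -35185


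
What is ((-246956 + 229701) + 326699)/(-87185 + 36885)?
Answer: -77361/12575 ≈ -6.1520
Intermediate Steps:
((-246956 + 229701) + 326699)/(-87185 + 36885) = (-17255 + 326699)/(-50300) = 309444*(-1/50300) = -77361/12575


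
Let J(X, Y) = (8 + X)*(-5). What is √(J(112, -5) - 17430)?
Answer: I*√18030 ≈ 134.28*I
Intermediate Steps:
J(X, Y) = -40 - 5*X
√(J(112, -5) - 17430) = √((-40 - 5*112) - 17430) = √((-40 - 560) - 17430) = √(-600 - 17430) = √(-18030) = I*√18030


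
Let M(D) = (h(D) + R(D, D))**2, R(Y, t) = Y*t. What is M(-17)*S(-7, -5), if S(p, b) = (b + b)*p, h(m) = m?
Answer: 5178880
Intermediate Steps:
M(D) = (D + D**2)**2 (M(D) = (D + D*D)**2 = (D + D**2)**2)
S(p, b) = 2*b*p (S(p, b) = (2*b)*p = 2*b*p)
M(-17)*S(-7, -5) = ((-17)**2*(1 - 17)**2)*(2*(-5)*(-7)) = (289*(-16)**2)*70 = (289*256)*70 = 73984*70 = 5178880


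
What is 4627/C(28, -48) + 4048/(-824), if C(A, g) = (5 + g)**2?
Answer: -459013/190447 ≈ -2.4102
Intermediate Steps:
4627/C(28, -48) + 4048/(-824) = 4627/((5 - 48)**2) + 4048/(-824) = 4627/((-43)**2) + 4048*(-1/824) = 4627/1849 - 506/103 = -459013/190447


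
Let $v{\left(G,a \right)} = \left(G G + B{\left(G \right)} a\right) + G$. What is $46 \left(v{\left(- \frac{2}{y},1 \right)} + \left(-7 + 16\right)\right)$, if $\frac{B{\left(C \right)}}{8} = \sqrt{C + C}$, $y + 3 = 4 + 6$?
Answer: $\frac{19826}{49} + \frac{736 i \sqrt{7}}{7} \approx 404.61 + 278.18 i$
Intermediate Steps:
$y = 7$ ($y = -3 + \left(4 + 6\right) = -3 + 10 = 7$)
$B{\left(C \right)} = 8 \sqrt{2} \sqrt{C}$ ($B{\left(C \right)} = 8 \sqrt{C + C} = 8 \sqrt{2 C} = 8 \sqrt{2} \sqrt{C}$)
$v{\left(G,a \right)} = G + G^{2} + 8 a \sqrt{2} \sqrt{G}$ ($v{\left(G,a \right)} = \left(G G + 8 \sqrt{2} \sqrt{G} a\right) + G = \left(G^{2} + 8 a \sqrt{2} \sqrt{G}\right) + G = G + G^{2} + 8 a \sqrt{2} \sqrt{G}$)
$46 \left(v{\left(- \frac{2}{y},1 \right)} + \left(-7 + 16\right)\right) = 46 \left(\left(- \frac{2}{7} + \left(- \frac{2}{7}\right)^{2} + 8 \cdot 1 \sqrt{2} \sqrt{- \frac{2}{7}}\right) + \left(-7 + 16\right)\right) = 46 \left(\left(\left(-2\right) \frac{1}{7} + \left(\left(-2\right) \frac{1}{7}\right)^{2} + 8 \cdot 1 \sqrt{2} \sqrt{\left(-2\right) \frac{1}{7}}\right) + 9\right) = 46 \left(\left(- \frac{2}{7} + \left(- \frac{2}{7}\right)^{2} + 8 \cdot 1 \sqrt{2} \sqrt{- \frac{2}{7}}\right) + 9\right) = 46 \left(\left(- \frac{2}{7} + \frac{4}{49} + 8 \cdot 1 \sqrt{2} \frac{i \sqrt{14}}{7}\right) + 9\right) = 46 \left(\left(- \frac{2}{7} + \frac{4}{49} + \frac{16 i \sqrt{7}}{7}\right) + 9\right) = 46 \left(\left(- \frac{10}{49} + \frac{16 i \sqrt{7}}{7}\right) + 9\right) = 46 \left(\frac{431}{49} + \frac{16 i \sqrt{7}}{7}\right) = \frac{19826}{49} + \frac{736 i \sqrt{7}}{7}$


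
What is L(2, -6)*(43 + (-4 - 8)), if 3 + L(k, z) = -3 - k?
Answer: -248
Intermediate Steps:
L(k, z) = -6 - k (L(k, z) = -3 + (-3 - k) = -6 - k)
L(2, -6)*(43 + (-4 - 8)) = (-6 - 1*2)*(43 + (-4 - 8)) = (-6 - 2)*(43 - 12) = -8*31 = -248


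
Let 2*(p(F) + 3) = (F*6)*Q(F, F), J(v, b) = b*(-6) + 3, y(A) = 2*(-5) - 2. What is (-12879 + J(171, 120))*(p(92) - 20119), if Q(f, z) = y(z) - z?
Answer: 663838296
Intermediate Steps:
y(A) = -12 (y(A) = -10 - 2 = -12)
Q(f, z) = -12 - z
J(v, b) = 3 - 6*b (J(v, b) = -6*b + 3 = 3 - 6*b)
p(F) = -3 + 3*F*(-12 - F) (p(F) = -3 + ((F*6)*(-12 - F))/2 = -3 + ((6*F)*(-12 - F))/2 = -3 + (6*F*(-12 - F))/2 = -3 + 3*F*(-12 - F))
(-12879 + J(171, 120))*(p(92) - 20119) = (-12879 + (3 - 6*120))*((-3 - 3*92*(12 + 92)) - 20119) = (-12879 + (3 - 720))*((-3 - 3*92*104) - 20119) = (-12879 - 717)*((-3 - 28704) - 20119) = -13596*(-28707 - 20119) = -13596*(-48826) = 663838296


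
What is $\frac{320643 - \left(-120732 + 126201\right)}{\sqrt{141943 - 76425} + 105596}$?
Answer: $\frac{5546852284}{1858408283} - \frac{52529 \sqrt{65518}}{1858408283} \approx 2.9775$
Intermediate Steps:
$\frac{320643 - \left(-120732 + 126201\right)}{\sqrt{141943 - 76425} + 105596} = \frac{320643 - 5469}{\sqrt{65518} + 105596} = \frac{320643 - 5469}{105596 + \sqrt{65518}} = \frac{315174}{105596 + \sqrt{65518}}$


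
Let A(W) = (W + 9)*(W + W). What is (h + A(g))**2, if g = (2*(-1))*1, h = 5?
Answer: 529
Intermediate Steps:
g = -2 (g = -2*1 = -2)
A(W) = 2*W*(9 + W) (A(W) = (9 + W)*(2*W) = 2*W*(9 + W))
(h + A(g))**2 = (5 + 2*(-2)*(9 - 2))**2 = (5 + 2*(-2)*7)**2 = (5 - 28)**2 = (-23)**2 = 529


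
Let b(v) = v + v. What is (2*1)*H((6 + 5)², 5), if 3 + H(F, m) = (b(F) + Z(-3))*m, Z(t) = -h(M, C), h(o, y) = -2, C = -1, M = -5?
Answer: 2434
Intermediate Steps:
b(v) = 2*v
Z(t) = 2 (Z(t) = -1*(-2) = 2)
H(F, m) = -3 + m*(2 + 2*F) (H(F, m) = -3 + (2*F + 2)*m = -3 + (2 + 2*F)*m = -3 + m*(2 + 2*F))
(2*1)*H((6 + 5)², 5) = (2*1)*(-3 + 2*5 + 2*(6 + 5)²*5) = 2*(-3 + 10 + 2*11²*5) = 2*(-3 + 10 + 2*121*5) = 2*(-3 + 10 + 1210) = 2*1217 = 2434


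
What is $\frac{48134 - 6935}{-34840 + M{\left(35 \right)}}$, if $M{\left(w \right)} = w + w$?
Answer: $- \frac{13733}{11590} \approx -1.1849$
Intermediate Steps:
$M{\left(w \right)} = 2 w$
$\frac{48134 - 6935}{-34840 + M{\left(35 \right)}} = \frac{48134 - 6935}{-34840 + 2 \cdot 35} = \frac{41199}{-34840 + 70} = \frac{41199}{-34770} = 41199 \left(- \frac{1}{34770}\right) = - \frac{13733}{11590}$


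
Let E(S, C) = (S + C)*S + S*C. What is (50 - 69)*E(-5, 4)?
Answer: 285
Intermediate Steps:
E(S, C) = C*S + S*(C + S) (E(S, C) = (C + S)*S + C*S = S*(C + S) + C*S = C*S + S*(C + S))
(50 - 69)*E(-5, 4) = (50 - 69)*(-5*(-5 + 2*4)) = -(-95)*(-5 + 8) = -(-95)*3 = -19*(-15) = 285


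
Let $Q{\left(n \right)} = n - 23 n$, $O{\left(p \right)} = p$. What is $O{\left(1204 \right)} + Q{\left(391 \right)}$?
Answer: $-7398$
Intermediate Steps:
$Q{\left(n \right)} = - 22 n$
$O{\left(1204 \right)} + Q{\left(391 \right)} = 1204 - 8602 = -7398$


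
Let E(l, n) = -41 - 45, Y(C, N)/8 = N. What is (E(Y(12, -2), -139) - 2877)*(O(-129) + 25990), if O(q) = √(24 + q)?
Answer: -77008370 - 2963*I*√105 ≈ -7.7008e+7 - 30362.0*I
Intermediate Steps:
Y(C, N) = 8*N
E(l, n) = -86
(E(Y(12, -2), -139) - 2877)*(O(-129) + 25990) = (-86 - 2877)*(√(24 - 129) + 25990) = -2963*(√(-105) + 25990) = -2963*(I*√105 + 25990) = -2963*(25990 + I*√105) = -77008370 - 2963*I*√105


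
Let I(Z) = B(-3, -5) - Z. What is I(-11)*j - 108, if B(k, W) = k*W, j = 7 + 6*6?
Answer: 1010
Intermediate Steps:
j = 43 (j = 7 + 36 = 43)
B(k, W) = W*k
I(Z) = 15 - Z (I(Z) = -5*(-3) - Z = 15 - Z)
I(-11)*j - 108 = (15 - 1*(-11))*43 - 108 = (15 + 11)*43 - 108 = 26*43 - 108 = 1118 - 108 = 1010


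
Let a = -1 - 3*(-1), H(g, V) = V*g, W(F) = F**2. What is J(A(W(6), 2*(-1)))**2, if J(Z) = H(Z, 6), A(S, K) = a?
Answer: 144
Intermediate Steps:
a = 2 (a = -1 + 3 = 2)
A(S, K) = 2
J(Z) = 6*Z
J(A(W(6), 2*(-1)))**2 = (6*2)**2 = 12**2 = 144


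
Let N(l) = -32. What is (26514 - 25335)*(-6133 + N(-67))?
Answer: -7268535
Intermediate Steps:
(26514 - 25335)*(-6133 + N(-67)) = (26514 - 25335)*(-6133 - 32) = 1179*(-6165) = -7268535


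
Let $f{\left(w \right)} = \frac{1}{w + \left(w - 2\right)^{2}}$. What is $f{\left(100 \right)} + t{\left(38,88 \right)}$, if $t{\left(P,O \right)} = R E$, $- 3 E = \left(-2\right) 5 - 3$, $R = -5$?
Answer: $- \frac{630757}{29112} \approx -21.667$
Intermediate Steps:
$E = \frac{13}{3}$ ($E = - \frac{\left(-2\right) 5 - 3}{3} = - \frac{-10 - 3}{3} = \left(- \frac{1}{3}\right) \left(-13\right) = \frac{13}{3} \approx 4.3333$)
$f{\left(w \right)} = \frac{1}{w + \left(-2 + w\right)^{2}}$
$t{\left(P,O \right)} = - \frac{65}{3}$ ($t{\left(P,O \right)} = \left(-5\right) \frac{13}{3} = - \frac{65}{3}$)
$f{\left(100 \right)} + t{\left(38,88 \right)} = \frac{1}{100 + \left(-2 + 100\right)^{2}} - \frac{65}{3} = \frac{1}{100 + 98^{2}} - \frac{65}{3} = \frac{1}{100 + 9604} - \frac{65}{3} = \frac{1}{9704} - \frac{65}{3} = - \frac{630757}{29112}$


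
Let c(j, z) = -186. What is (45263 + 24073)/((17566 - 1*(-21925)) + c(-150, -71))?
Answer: 69336/39305 ≈ 1.7640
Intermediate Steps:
(45263 + 24073)/((17566 - 1*(-21925)) + c(-150, -71)) = (45263 + 24073)/((17566 - 1*(-21925)) - 186) = 69336/((17566 + 21925) - 186) = 69336/(39491 - 186) = 69336/39305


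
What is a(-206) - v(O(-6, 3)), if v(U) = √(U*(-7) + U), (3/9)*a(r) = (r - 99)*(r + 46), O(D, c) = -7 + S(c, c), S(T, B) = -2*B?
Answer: 146400 - √78 ≈ 1.4639e+5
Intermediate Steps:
O(D, c) = -7 - 2*c
a(r) = 3*(-99 + r)*(46 + r) (a(r) = 3*((r - 99)*(r + 46)) = 3*((-99 + r)*(46 + r)) = 3*(-99 + r)*(46 + r))
v(U) = √6*√(-U) (v(U) = √(-7*U + U) = √(-6*U) = √6*√(-U))
a(-206) - v(O(-6, 3)) = (-13662 - 159*(-206) + 3*(-206)²) - √6*√(-(-7 - 2*3)) = (-13662 + 32754 + 3*42436) - √6*√(-(-7 - 6)) = (-13662 + 32754 + 127308) - √6*√(-1*(-13)) = 146400 - √6*√13 = 146400 - √78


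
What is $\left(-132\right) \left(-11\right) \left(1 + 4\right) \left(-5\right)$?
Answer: $-36300$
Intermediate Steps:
$\left(-132\right) \left(-11\right) \left(1 + 4\right) \left(-5\right) = 1452 \cdot 5 \left(-5\right) = 1452 \left(-25\right) = -36300$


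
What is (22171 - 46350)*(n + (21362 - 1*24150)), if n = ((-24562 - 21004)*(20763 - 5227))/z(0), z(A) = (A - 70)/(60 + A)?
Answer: -102699353232460/7 ≈ -1.4671e+13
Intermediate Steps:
z(A) = (-70 + A)/(60 + A)
n = 4247480256/7 (n = ((-24562 - 21004)*(20763 - 5227))/(((-70 + 0)/(60 + 0))) = (-45566*15536)/((-70/60)) = -707913376/((1/60)*(-70)) = -707913376/(-7/6) = -707913376*(-6/7) = 4247480256/7 ≈ 6.0678e+8)
(22171 - 46350)*(n + (21362 - 1*24150)) = (22171 - 46350)*(4247480256/7 + (21362 - 1*24150)) = -24179*(4247480256/7 + (21362 - 24150)) = -24179*(4247480256/7 - 2788) = -24179*4247460740/7 = -102699353232460/7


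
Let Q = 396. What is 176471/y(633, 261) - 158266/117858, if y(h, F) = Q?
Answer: 3455974297/7778628 ≈ 444.29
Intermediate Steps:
y(h, F) = 396
176471/y(633, 261) - 158266/117858 = 176471/396 - 158266/117858 = 176471*(1/396) - 158266*1/117858 = 176471/396 - 79133/58929 = 3455974297/7778628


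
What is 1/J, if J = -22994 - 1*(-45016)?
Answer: 1/22022 ≈ 4.5409e-5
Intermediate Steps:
J = 22022 (J = -22994 + 45016 = 22022)
1/J = 1/22022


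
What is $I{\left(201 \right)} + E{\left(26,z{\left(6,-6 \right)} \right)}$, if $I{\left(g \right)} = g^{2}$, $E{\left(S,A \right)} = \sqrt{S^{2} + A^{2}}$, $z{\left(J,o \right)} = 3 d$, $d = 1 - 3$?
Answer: $40401 + 2 \sqrt{178} \approx 40428.0$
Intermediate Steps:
$d = -2$
$z{\left(J,o \right)} = -6$ ($z{\left(J,o \right)} = 3 \left(-2\right) = -6$)
$E{\left(S,A \right)} = \sqrt{A^{2} + S^{2}}$
$I{\left(201 \right)} + E{\left(26,z{\left(6,-6 \right)} \right)} = 201^{2} + \sqrt{\left(-6\right)^{2} + 26^{2}} = 40401 + \sqrt{36 + 676} = 40401 + \sqrt{712} = 40401 + 2 \sqrt{178}$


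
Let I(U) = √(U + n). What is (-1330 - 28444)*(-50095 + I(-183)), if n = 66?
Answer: 1491528530 - 89322*I*√13 ≈ 1.4915e+9 - 3.2206e+5*I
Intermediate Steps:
I(U) = √(66 + U) (I(U) = √(U + 66) = √(66 + U))
(-1330 - 28444)*(-50095 + I(-183)) = (-1330 - 28444)*(-50095 + √(66 - 183)) = -29774*(-50095 + √(-117)) = -29774*(-50095 + 3*I*√13) = 1491528530 - 89322*I*√13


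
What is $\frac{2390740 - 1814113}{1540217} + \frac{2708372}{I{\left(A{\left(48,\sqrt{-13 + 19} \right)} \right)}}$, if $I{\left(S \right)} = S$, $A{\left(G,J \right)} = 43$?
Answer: $\frac{97011753295}{1540217} \approx 62986.0$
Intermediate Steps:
$\frac{2390740 - 1814113}{1540217} + \frac{2708372}{I{\left(A{\left(48,\sqrt{-13 + 19} \right)} \right)}} = \frac{2390740 - 1814113}{1540217} + \frac{2708372}{43} = \left(2390740 - 1814113\right) \frac{1}{1540217} + 2708372 \cdot \frac{1}{43} = 576627 \cdot \frac{1}{1540217} + \frac{2708372}{43} = \frac{576627}{1540217} + \frac{2708372}{43} = \frac{97011753295}{1540217}$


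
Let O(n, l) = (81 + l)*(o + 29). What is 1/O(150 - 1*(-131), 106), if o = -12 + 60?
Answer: 1/14399 ≈ 6.9449e-5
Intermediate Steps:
o = 48
O(n, l) = 6237 + 77*l (O(n, l) = (81 + l)*(48 + 29) = (81 + l)*77 = 6237 + 77*l)
1/O(150 - 1*(-131), 106) = 1/(6237 + 77*106) = 1/(6237 + 8162) = 1/14399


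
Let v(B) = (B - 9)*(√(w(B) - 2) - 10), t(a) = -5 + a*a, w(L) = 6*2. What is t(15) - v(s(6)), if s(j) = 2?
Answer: 150 + 7*√10 ≈ 172.14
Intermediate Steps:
w(L) = 12
t(a) = -5 + a²
v(B) = (-10 + √10)*(-9 + B) (v(B) = (B - 9)*(√(12 - 2) - 10) = (-9 + B)*(√10 - 10) = (-9 + B)*(-10 + √10) = (-10 + √10)*(-9 + B))
t(15) - v(s(6)) = (-5 + 15²) - (90 - 10*2 - 9*√10 + 2*√10) = (-5 + 225) - (90 - 20 - 9*√10 + 2*√10) = 220 - (70 - 7*√10) = 220 + (-70 + 7*√10) = 150 + 7*√10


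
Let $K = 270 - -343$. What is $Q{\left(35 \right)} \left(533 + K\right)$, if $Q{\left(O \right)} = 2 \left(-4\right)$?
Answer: $-9168$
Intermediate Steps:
$Q{\left(O \right)} = -8$
$K = 613$ ($K = 270 + 343 = 613$)
$Q{\left(35 \right)} \left(533 + K\right) = - 8 \left(533 + 613\right) = \left(-8\right) 1146 = -9168$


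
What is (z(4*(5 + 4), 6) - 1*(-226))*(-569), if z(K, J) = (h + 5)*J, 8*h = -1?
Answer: -580949/4 ≈ -1.4524e+5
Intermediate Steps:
h = -1/8 (h = (1/8)*(-1) = -1/8 ≈ -0.12500)
z(K, J) = 39*J/8 (z(K, J) = (-1/8 + 5)*J = 39*J/8)
(z(4*(5 + 4), 6) - 1*(-226))*(-569) = ((39/8)*6 - 1*(-226))*(-569) = (117/4 + 226)*(-569) = (1021/4)*(-569) = -580949/4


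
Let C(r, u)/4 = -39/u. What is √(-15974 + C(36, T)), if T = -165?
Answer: I*√48318490/55 ≈ 126.38*I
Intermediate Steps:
C(r, u) = -156/u (C(r, u) = 4*(-39/u) = -156/u)
√(-15974 + C(36, T)) = √(-15974 - 156/(-165)) = √(-15974 - 156*(-1/165)) = √(-15974 + 52/55) = √(-878518/55) = I*√48318490/55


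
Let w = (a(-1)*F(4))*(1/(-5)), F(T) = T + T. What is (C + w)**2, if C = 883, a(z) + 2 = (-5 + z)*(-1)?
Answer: 19210689/25 ≈ 7.6843e+5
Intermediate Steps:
F(T) = 2*T
a(z) = 3 - z (a(z) = -2 + (-5 + z)*(-1) = -2 + (5 - z) = 3 - z)
w = -32/5 (w = ((3 - 1*(-1))*(2*4))*(1/(-5)) = ((3 + 1)*8)*(1*(-1/5)) = (4*8)*(-1/5) = 32*(-1/5) = -32/5 ≈ -6.4000)
(C + w)**2 = (883 - 32/5)**2 = (4383/5)**2 = 19210689/25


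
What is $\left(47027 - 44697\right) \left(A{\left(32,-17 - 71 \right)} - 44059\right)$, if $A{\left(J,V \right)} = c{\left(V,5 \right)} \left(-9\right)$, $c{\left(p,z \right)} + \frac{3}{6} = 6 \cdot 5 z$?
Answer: $-105792485$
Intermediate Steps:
$c{\left(p,z \right)} = - \frac{1}{2} + 30 z$ ($c{\left(p,z \right)} = - \frac{1}{2} + 6 \cdot 5 z = - \frac{1}{2} + 30 z$)
$A{\left(J,V \right)} = - \frac{2691}{2}$ ($A{\left(J,V \right)} = \left(- \frac{1}{2} + 30 \cdot 5\right) \left(-9\right) = \left(- \frac{1}{2} + 150\right) \left(-9\right) = \frac{299}{2} \left(-9\right) = - \frac{2691}{2}$)
$\left(47027 - 44697\right) \left(A{\left(32,-17 - 71 \right)} - 44059\right) = \left(47027 - 44697\right) \left(- \frac{2691}{2} - 44059\right) = 2330 \left(- \frac{90809}{2}\right) = -105792485$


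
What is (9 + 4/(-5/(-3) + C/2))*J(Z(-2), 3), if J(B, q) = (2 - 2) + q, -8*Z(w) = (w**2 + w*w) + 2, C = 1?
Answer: 423/13 ≈ 32.538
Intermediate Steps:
Z(w) = -1/4 - w**2/4 (Z(w) = -((w**2 + w*w) + 2)/8 = -((w**2 + w**2) + 2)/8 = -(2*w**2 + 2)/8 = -(2 + 2*w**2)/8 = -1/4 - w**2/4)
J(B, q) = q (J(B, q) = 0 + q = q)
(9 + 4/(-5/(-3) + C/2))*J(Z(-2), 3) = (9 + 4/(-5/(-3) + 1/2))*3 = (9 + 4/(-5*(-1/3) + 1*(1/2)))*3 = (9 + 4/(5/3 + 1/2))*3 = (9 + 4/(13/6))*3 = (9 + 4*(6/13))*3 = (9 + 24/13)*3 = (141/13)*3 = 423/13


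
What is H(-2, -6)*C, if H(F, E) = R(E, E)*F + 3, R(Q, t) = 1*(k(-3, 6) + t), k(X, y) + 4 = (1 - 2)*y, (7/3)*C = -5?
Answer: -75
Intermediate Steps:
C = -15/7 (C = (3/7)*(-5) = -15/7 ≈ -2.1429)
k(X, y) = -4 - y (k(X, y) = -4 + (1 - 2)*y = -4 - y)
R(Q, t) = -10 + t (R(Q, t) = 1*((-4 - 1*6) + t) = 1*((-4 - 6) + t) = 1*(-10 + t) = -10 + t)
H(F, E) = 3 + F*(-10 + E) (H(F, E) = (-10 + E)*F + 3 = F*(-10 + E) + 3 = 3 + F*(-10 + E))
H(-2, -6)*C = (3 - 2*(-10 - 6))*(-15/7) = (3 - 2*(-16))*(-15/7) = (3 + 32)*(-15/7) = 35*(-15/7) = -75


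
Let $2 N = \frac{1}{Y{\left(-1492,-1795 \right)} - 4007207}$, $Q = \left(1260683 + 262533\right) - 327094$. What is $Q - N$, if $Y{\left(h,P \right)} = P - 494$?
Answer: $\frac{9591692749025}{8018992} \approx 1.1961 \cdot 10^{6}$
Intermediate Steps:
$Y{\left(h,P \right)} = -494 + P$
$Q = 1196122$ ($Q = 1523216 - 327094 = 1196122$)
$N = - \frac{1}{8018992}$ ($N = \frac{1}{2 \left(\left(-494 - 1795\right) - 4007207\right)} = \frac{1}{2 \left(-2289 - 4007207\right)} = \frac{1}{2 \left(-4009496\right)} = \frac{1}{2} \left(- \frac{1}{4009496}\right) = - \frac{1}{8018992} \approx -1.247 \cdot 10^{-7}$)
$Q - N = 1196122 - - \frac{1}{8018992} = 1196122 + \frac{1}{8018992} = \frac{9591692749025}{8018992}$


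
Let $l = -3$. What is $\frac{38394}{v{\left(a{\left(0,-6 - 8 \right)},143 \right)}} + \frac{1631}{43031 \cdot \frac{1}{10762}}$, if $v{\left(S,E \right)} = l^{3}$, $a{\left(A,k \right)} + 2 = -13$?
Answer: $- \frac{43637260}{43031} \approx -1014.1$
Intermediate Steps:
$a{\left(A,k \right)} = -15$ ($a{\left(A,k \right)} = -2 - 13 = -15$)
$v{\left(S,E \right)} = -27$ ($v{\left(S,E \right)} = \left(-3\right)^{3} = -27$)
$\frac{38394}{v{\left(a{\left(0,-6 - 8 \right)},143 \right)}} + \frac{1631}{43031 \cdot \frac{1}{10762}} = \frac{38394}{-27} + \frac{1631}{43031 \cdot \frac{1}{10762}} = 38394 \left(- \frac{1}{27}\right) + \frac{1631}{43031 \cdot \frac{1}{10762}} = -1422 + \frac{1631}{\frac{43031}{10762}} = -1422 + 1631 \cdot \frac{10762}{43031} = -1422 + \frac{17552822}{43031} = - \frac{43637260}{43031}$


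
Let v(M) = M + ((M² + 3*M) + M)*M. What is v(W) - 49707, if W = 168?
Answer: 4804989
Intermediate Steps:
v(M) = M + M*(M² + 4*M) (v(M) = M + (M² + 4*M)*M = M + M*(M² + 4*M))
v(W) - 49707 = 168*(1 + 168² + 4*168) - 49707 = 168*(1 + 28224 + 672) - 49707 = 168*28897 - 49707 = 4854696 - 49707 = 4804989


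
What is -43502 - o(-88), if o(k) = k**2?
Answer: -51246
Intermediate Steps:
-43502 - o(-88) = -43502 - 1*(-88)**2 = -43502 - 1*7744 = -43502 - 7744 = -51246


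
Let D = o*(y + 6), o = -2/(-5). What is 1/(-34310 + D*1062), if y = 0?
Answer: -5/158806 ≈ -3.1485e-5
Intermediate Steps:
o = ⅖ (o = -2*(-⅕) = ⅖ ≈ 0.40000)
D = 12/5 (D = 2*(0 + 6)/5 = (⅖)*6 = 12/5 ≈ 2.4000)
1/(-34310 + D*1062) = 1/(-34310 + (12/5)*1062) = 1/(-34310 + 12744/5) = 1/(-158806/5) = -5/158806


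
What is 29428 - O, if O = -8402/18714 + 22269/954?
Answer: 29165219345/991842 ≈ 29405.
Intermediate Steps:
O = 22707031/991842 (O = -8402*1/18714 + 22269*(1/954) = -4201/9357 + 7423/318 = 22707031/991842 ≈ 22.894)
29428 - O = 29428 - 1*22707031/991842 = 29428 - 22707031/991842 = 29165219345/991842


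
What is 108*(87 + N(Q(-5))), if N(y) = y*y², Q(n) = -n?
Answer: 22896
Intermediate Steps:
N(y) = y³
108*(87 + N(Q(-5))) = 108*(87 + (-1*(-5))³) = 108*(87 + 5³) = 108*(87 + 125) = 108*212 = 22896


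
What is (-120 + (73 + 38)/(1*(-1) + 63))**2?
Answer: 53714241/3844 ≈ 13974.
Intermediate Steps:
(-120 + (73 + 38)/(1*(-1) + 63))**2 = (-120 + 111/(-1 + 63))**2 = (-120 + 111/62)**2 = (-7329/62)**2 = 53714241/3844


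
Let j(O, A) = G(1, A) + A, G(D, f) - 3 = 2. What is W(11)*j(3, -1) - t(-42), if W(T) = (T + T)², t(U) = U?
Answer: 1978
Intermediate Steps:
G(D, f) = 5 (G(D, f) = 3 + 2 = 5)
j(O, A) = 5 + A
W(T) = 4*T² (W(T) = (2*T)² = 4*T²)
W(11)*j(3, -1) - t(-42) = (4*11²)*(5 - 1) - 1*(-42) = (4*121)*4 + 42 = 484*4 + 42 = 1936 + 42 = 1978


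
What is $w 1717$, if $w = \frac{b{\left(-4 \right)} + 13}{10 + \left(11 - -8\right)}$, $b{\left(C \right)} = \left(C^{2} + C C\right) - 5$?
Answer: $\frac{68680}{29} \approx 2368.3$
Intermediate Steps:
$b{\left(C \right)} = -5 + 2 C^{2}$ ($b{\left(C \right)} = \left(C^{2} + C^{2}\right) - 5 = 2 C^{2} - 5 = -5 + 2 C^{2}$)
$w = \frac{40}{29}$ ($w = \frac{\left(-5 + 2 \left(-4\right)^{2}\right) + 13}{10 + \left(11 - -8\right)} = \frac{\left(-5 + 2 \cdot 16\right) + 13}{10 + \left(11 + 8\right)} = \frac{\left(-5 + 32\right) + 13}{10 + 19} = \frac{27 + 13}{29} = 40 \cdot \frac{1}{29} = \frac{40}{29} \approx 1.3793$)
$w 1717 = \frac{40}{29} \cdot 1717 = \frac{68680}{29}$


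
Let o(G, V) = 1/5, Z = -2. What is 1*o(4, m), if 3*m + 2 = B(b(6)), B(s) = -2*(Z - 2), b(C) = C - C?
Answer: ⅕ ≈ 0.20000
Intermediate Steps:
b(C) = 0
B(s) = 8 (B(s) = -2*(-2 - 2) = -2*(-4) = 8)
m = 2 (m = -⅔ + (⅓)*8 = -⅔ + 8/3 = 2)
o(G, V) = ⅕
1*o(4, m) = 1*(⅕) = ⅕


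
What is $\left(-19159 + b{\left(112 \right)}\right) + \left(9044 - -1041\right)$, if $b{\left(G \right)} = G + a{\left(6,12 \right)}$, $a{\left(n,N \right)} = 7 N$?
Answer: $-8878$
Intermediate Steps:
$b{\left(G \right)} = 84 + G$ ($b{\left(G \right)} = G + 7 \cdot 12 = G + 84 = 84 + G$)
$\left(-19159 + b{\left(112 \right)}\right) + \left(9044 - -1041\right) = \left(-19159 + \left(84 + 112\right)\right) + \left(9044 - -1041\right) = \left(-19159 + 196\right) + \left(9044 + 1041\right) = -18963 + 10085 = -8878$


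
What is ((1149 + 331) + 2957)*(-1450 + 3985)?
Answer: 11247795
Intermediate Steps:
((1149 + 331) + 2957)*(-1450 + 3985) = (1480 + 2957)*2535 = 4437*2535 = 11247795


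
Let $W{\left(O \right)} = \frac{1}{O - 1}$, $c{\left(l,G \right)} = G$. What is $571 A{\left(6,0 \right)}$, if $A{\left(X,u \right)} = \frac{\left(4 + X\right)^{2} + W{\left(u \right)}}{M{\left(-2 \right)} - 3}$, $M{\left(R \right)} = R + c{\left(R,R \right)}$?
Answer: $- \frac{56529}{7} \approx -8075.6$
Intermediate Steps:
$W{\left(O \right)} = \frac{1}{-1 + O}$
$M{\left(R \right)} = 2 R$ ($M{\left(R \right)} = R + R = 2 R$)
$A{\left(X,u \right)} = - \frac{1}{7 \left(-1 + u\right)} - \frac{\left(4 + X\right)^{2}}{7}$ ($A{\left(X,u \right)} = \frac{\left(4 + X\right)^{2} + \frac{1}{-1 + u}}{2 \left(-2\right) - 3} = \frac{\frac{1}{-1 + u} + \left(4 + X\right)^{2}}{-4 - 3} = \frac{\frac{1}{-1 + u} + \left(4 + X\right)^{2}}{-7} = \left(\frac{1}{-1 + u} + \left(4 + X\right)^{2}\right) \left(- \frac{1}{7}\right) = - \frac{1}{7 \left(-1 + u\right)} - \frac{\left(4 + X\right)^{2}}{7}$)
$571 A{\left(6,0 \right)} = 571 \frac{-1 + \left(4 + 6\right)^{2} \left(1 - 0\right)}{7 \left(-1 + 0\right)} = 571 \frac{-1 + 10^{2} \left(1 + 0\right)}{7 \left(-1\right)} = 571 \cdot \frac{1}{7} \left(-1\right) \left(-1 + 100 \cdot 1\right) = 571 \cdot \frac{1}{7} \left(-1\right) \left(-1 + 100\right) = 571 \cdot \frac{1}{7} \left(-1\right) 99 = 571 \left(- \frac{99}{7}\right) = - \frac{56529}{7}$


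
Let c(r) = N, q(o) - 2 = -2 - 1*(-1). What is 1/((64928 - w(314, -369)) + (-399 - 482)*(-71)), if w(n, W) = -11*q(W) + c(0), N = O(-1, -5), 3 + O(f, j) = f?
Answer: 1/127494 ≈ 7.8435e-6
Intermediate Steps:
q(o) = 1 (q(o) = 2 + (-2 - 1*(-1)) = 2 + (-2 + 1) = 2 - 1 = 1)
O(f, j) = -3 + f
N = -4 (N = -3 - 1 = -4)
c(r) = -4
w(n, W) = -15 (w(n, W) = -11*1 - 4 = -11 - 4 = -15)
1/((64928 - w(314, -369)) + (-399 - 482)*(-71)) = 1/((64928 - 1*(-15)) + (-399 - 482)*(-71)) = 1/((64928 + 15) - 881*(-71)) = 1/(64943 + 62551) = 1/127494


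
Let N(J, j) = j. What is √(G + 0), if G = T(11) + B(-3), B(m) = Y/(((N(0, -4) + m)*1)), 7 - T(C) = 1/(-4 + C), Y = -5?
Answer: √371/7 ≈ 2.7516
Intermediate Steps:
T(C) = 7 - 1/(-4 + C)
B(m) = -5/(-4 + m)
G = 53/7 (G = (-29 + 7*11)/(-4 + 11) - 5/(-4 - 3) = (-29 + 77)/7 - 5/(-7) = (⅐)*48 - 5*(-⅐) = 48/7 + 5/7 = 53/7 ≈ 7.5714)
√(G + 0) = √(53/7 + 0) = √(53/7) = √371/7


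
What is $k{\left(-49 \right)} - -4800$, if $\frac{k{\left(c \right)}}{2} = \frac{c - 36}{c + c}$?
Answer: $\frac{235285}{49} \approx 4801.7$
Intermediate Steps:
$k{\left(c \right)} = \frac{-36 + c}{c}$ ($k{\left(c \right)} = 2 \frac{c - 36}{c + c} = 2 \frac{-36 + c}{2 c} = \frac{-36 + c}{c}$)
$k{\left(-49 \right)} - -4800 = \frac{-36 - 49}{-49} - -4800 = \left(- \frac{1}{49}\right) \left(-85\right) + 4800 = \frac{85}{49} + 4800 = \frac{235285}{49}$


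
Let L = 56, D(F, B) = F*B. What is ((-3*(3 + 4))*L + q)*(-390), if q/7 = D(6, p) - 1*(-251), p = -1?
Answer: -210210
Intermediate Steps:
D(F, B) = B*F
q = 1715 (q = 7*(-1*6 - 1*(-251)) = 7*(-6 + 251) = 7*245 = 1715)
((-3*(3 + 4))*L + q)*(-390) = (-3*(3 + 4)*56 + 1715)*(-390) = (-3*7*56 + 1715)*(-390) = (-21*56 + 1715)*(-390) = (-1176 + 1715)*(-390) = 539*(-390) = -210210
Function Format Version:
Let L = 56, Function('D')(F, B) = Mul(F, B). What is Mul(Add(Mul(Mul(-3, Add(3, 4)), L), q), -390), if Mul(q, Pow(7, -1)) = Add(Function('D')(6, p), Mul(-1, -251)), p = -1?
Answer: -210210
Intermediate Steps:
Function('D')(F, B) = Mul(B, F)
q = 1715 (q = Mul(7, Add(Mul(-1, 6), Mul(-1, -251))) = Mul(7, Add(-6, 251)) = Mul(7, 245) = 1715)
Mul(Add(Mul(Mul(-3, Add(3, 4)), L), q), -390) = Mul(Add(Mul(Mul(-3, Add(3, 4)), 56), 1715), -390) = Mul(Add(Mul(Mul(-3, 7), 56), 1715), -390) = Mul(Add(Mul(-21, 56), 1715), -390) = Mul(Add(-1176, 1715), -390) = Mul(539, -390) = -210210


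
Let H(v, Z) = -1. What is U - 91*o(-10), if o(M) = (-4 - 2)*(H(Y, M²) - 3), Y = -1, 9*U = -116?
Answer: -19772/9 ≈ -2196.9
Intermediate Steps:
U = -116/9 (U = (⅑)*(-116) = -116/9 ≈ -12.889)
o(M) = 24 (o(M) = (-4 - 2)*(-1 - 3) = -6*(-4) = 24)
U - 91*o(-10) = -116/9 - 91*24 = -116/9 - 2184 = -19772/9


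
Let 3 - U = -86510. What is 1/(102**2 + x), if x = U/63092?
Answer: 63092/656495681 ≈ 9.6104e-5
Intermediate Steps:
U = 86513 (U = 3 - 1*(-86510) = 3 + 86510 = 86513)
x = 86513/63092 ≈ 1.3712
1/(102**2 + x) = 1/(102**2 + 86513/63092) = 1/(10404 + 86513/63092) = 1/(656495681/63092) = 63092/656495681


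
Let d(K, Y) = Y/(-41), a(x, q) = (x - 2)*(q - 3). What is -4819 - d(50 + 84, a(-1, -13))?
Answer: -197531/41 ≈ -4817.8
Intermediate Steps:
a(x, q) = (-3 + q)*(-2 + x) (a(x, q) = (-2 + x)*(-3 + q) = (-3 + q)*(-2 + x))
d(K, Y) = -Y/41 (d(K, Y) = Y*(-1/41) = -Y/41)
-4819 - d(50 + 84, a(-1, -13)) = -4819 - (-1)*(6 - 3*(-1) - 2*(-13) - 13*(-1))/41 = -4819 - (-1)*(6 + 3 + 26 + 13)/41 = -4819 - (-1)*48/41 = -4819 - 1*(-48/41) = -4819 + 48/41 = -197531/41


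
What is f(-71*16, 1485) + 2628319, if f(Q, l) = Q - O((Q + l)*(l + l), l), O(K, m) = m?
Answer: 2625698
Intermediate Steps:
f(Q, l) = Q - l
f(-71*16, 1485) + 2628319 = (-71*16 - 1*1485) + 2628319 = (-1136 - 1485) + 2628319 = -2621 + 2628319 = 2625698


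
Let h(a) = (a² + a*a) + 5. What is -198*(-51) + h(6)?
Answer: 10175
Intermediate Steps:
h(a) = 5 + 2*a² (h(a) = (a² + a²) + 5 = 2*a² + 5 = 5 + 2*a²)
-198*(-51) + h(6) = -198*(-51) + (5 + 2*6²) = -33*(-306) + (5 + 2*36) = 10098 + (5 + 72) = 10098 + 77 = 10175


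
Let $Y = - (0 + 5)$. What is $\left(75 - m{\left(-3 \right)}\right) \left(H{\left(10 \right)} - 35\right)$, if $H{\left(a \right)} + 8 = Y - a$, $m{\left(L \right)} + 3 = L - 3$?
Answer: $-4872$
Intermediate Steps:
$m{\left(L \right)} = -6 + L$ ($m{\left(L \right)} = -3 + \left(L - 3\right) = -3 + \left(-3 + L\right) = -6 + L$)
$Y = -5$ ($Y = \left(-1\right) 5 = -5$)
$H{\left(a \right)} = -13 - a$ ($H{\left(a \right)} = -8 - \left(5 + a\right) = -13 - a$)
$\left(75 - m{\left(-3 \right)}\right) \left(H{\left(10 \right)} - 35\right) = \left(75 - \left(-6 - 3\right)\right) \left(\left(-13 - 10\right) - 35\right) = \left(75 - -9\right) \left(\left(-13 - 10\right) - 35\right) = \left(75 + 9\right) \left(-23 - 35\right) = 84 \left(-58\right) = -4872$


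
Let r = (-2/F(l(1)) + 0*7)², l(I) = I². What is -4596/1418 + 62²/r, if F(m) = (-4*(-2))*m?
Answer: 43604038/709 ≈ 61501.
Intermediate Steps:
F(m) = 8*m
r = 1/16 (r = (-2/(8*1²) + 0*7)² = (-2/(8*1) + 0)² = (-2/8 + 0)² = (-2*⅛ + 0)² = (-¼ + 0)² = (-¼)² = 1/16 ≈ 0.062500)
-4596/1418 + 62²/r = -4596/1418 + 62²/(1/16) = -4596*1/1418 + 3844*16 = -2298/709 + 61504 = 43604038/709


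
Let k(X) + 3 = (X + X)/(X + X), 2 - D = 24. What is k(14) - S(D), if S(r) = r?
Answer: 20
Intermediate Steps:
D = -22 (D = 2 - 1*24 = 2 - 24 = -22)
k(X) = -2 (k(X) = -3 + (X + X)/(X + X) = -3 + (2*X)/((2*X)) = -3 + (2*X)*(1/(2*X)) = -3 + 1 = -2)
k(14) - S(D) = -2 - 1*(-22) = -2 + 22 = 20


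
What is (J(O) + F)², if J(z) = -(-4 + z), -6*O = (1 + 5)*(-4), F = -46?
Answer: 2116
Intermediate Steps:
O = 4 (O = -(1 + 5)*(-4)/6 = -(-4) = -⅙*(-24) = 4)
J(z) = 4 - z
(J(O) + F)² = ((4 - 1*4) - 46)² = ((4 - 4) - 46)² = (0 - 46)² = (-46)² = 2116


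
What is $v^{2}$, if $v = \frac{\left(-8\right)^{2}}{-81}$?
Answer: $\frac{4096}{6561} \approx 0.6243$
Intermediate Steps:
$v = - \frac{64}{81}$ ($v = 64 \left(- \frac{1}{81}\right) = - \frac{64}{81} \approx -0.79012$)
$v^{2} = \left(- \frac{64}{81}\right)^{2} = \frac{4096}{6561}$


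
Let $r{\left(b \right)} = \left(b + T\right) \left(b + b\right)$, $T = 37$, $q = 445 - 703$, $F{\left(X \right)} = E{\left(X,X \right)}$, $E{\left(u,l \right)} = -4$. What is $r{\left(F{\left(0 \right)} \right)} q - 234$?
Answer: $67878$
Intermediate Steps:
$F{\left(X \right)} = -4$
$q = -258$ ($q = 445 - 703 = -258$)
$r{\left(b \right)} = 2 b \left(37 + b\right)$ ($r{\left(b \right)} = \left(b + 37\right) \left(b + b\right) = \left(37 + b\right) 2 b = 2 b \left(37 + b\right)$)
$r{\left(F{\left(0 \right)} \right)} q - 234 = 2 \left(-4\right) \left(37 - 4\right) \left(-258\right) - 234 = 2 \left(-4\right) 33 \left(-258\right) - 234 = \left(-264\right) \left(-258\right) - 234 = 68112 - 234 = 67878$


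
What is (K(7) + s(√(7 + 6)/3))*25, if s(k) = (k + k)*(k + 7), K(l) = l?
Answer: 2225/9 + 350*√13/3 ≈ 667.87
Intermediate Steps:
s(k) = 2*k*(7 + k) (s(k) = (2*k)*(7 + k) = 2*k*(7 + k))
(K(7) + s(√(7 + 6)/3))*25 = (7 + 2*(√(7 + 6)/3)*(7 + √(7 + 6)/3))*25 = (7 + 2*(√13*(⅓))*(7 + √13*(⅓)))*25 = (7 + 2*(√13/3)*(7 + √13/3))*25 = (7 + 2*√13*(7 + √13/3)/3)*25 = 175 + 50*√13*(7 + √13/3)/3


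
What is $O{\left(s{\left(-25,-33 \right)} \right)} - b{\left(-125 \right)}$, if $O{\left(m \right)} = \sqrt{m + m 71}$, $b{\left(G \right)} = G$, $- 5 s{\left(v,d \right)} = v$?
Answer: $125 + 6 \sqrt{10} \approx 143.97$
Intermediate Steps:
$s{\left(v,d \right)} = - \frac{v}{5}$
$O{\left(m \right)} = 6 \sqrt{2} \sqrt{m}$ ($O{\left(m \right)} = \sqrt{m + 71 m} = \sqrt{72 m} = 6 \sqrt{2} \sqrt{m}$)
$O{\left(s{\left(-25,-33 \right)} \right)} - b{\left(-125 \right)} = 6 \sqrt{2} \sqrt{\left(- \frac{1}{5}\right) \left(-25\right)} - -125 = 6 \sqrt{2} \sqrt{5} + 125 = 6 \sqrt{10} + 125 = 125 + 6 \sqrt{10}$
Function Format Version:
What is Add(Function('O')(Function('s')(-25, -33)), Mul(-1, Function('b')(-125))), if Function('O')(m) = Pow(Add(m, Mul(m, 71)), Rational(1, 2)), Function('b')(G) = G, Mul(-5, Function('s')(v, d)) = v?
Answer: Add(125, Mul(6, Pow(10, Rational(1, 2)))) ≈ 143.97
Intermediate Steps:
Function('s')(v, d) = Mul(Rational(-1, 5), v)
Function('O')(m) = Mul(6, Pow(2, Rational(1, 2)), Pow(m, Rational(1, 2))) (Function('O')(m) = Pow(Add(m, Mul(71, m)), Rational(1, 2)) = Pow(Mul(72, m), Rational(1, 2)) = Mul(6, Pow(2, Rational(1, 2)), Pow(m, Rational(1, 2))))
Add(Function('O')(Function('s')(-25, -33)), Mul(-1, Function('b')(-125))) = Add(Mul(6, Pow(2, Rational(1, 2)), Pow(Mul(Rational(-1, 5), -25), Rational(1, 2))), Mul(-1, -125)) = Add(Mul(6, Pow(2, Rational(1, 2)), Pow(5, Rational(1, 2))), 125) = Add(Mul(6, Pow(10, Rational(1, 2))), 125) = Add(125, Mul(6, Pow(10, Rational(1, 2))))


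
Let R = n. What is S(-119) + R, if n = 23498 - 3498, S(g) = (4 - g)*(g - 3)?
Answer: 4994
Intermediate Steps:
S(g) = (-3 + g)*(4 - g) (S(g) = (4 - g)*(-3 + g) = (-3 + g)*(4 - g))
n = 20000
R = 20000
S(-119) + R = (-12 - 1*(-119)² + 7*(-119)) + 20000 = (-12 - 1*14161 - 833) + 20000 = (-12 - 14161 - 833) + 20000 = -15006 + 20000 = 4994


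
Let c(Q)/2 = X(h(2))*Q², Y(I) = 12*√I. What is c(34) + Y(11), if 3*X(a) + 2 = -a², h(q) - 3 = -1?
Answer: -4624 + 12*√11 ≈ -4584.2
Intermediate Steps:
h(q) = 2 (h(q) = 3 - 1 = 2)
X(a) = -⅔ - a²/3 (X(a) = -⅔ + (-a²)/3 = -⅔ - a²/3)
c(Q) = -4*Q² (c(Q) = 2*((-⅔ - ⅓*2²)*Q²) = 2*((-⅔ - ⅓*4)*Q²) = 2*((-⅔ - 4/3)*Q²) = 2*(-2*Q²) = -4*Q²)
c(34) + Y(11) = -4*34² + 12*√11 = -4*1156 + 12*√11 = -4624 + 12*√11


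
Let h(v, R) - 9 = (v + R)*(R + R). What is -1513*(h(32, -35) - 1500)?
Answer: 1938153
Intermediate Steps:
h(v, R) = 9 + 2*R*(R + v) (h(v, R) = 9 + (v + R)*(R + R) = 9 + (R + v)*(2*R) = 9 + 2*R*(R + v))
-1513*(h(32, -35) - 1500) = -1513*((9 + 2*(-35)**2 + 2*(-35)*32) - 1500) = -1513*((9 + 2*1225 - 2240) - 1500) = -1513*((9 + 2450 - 2240) - 1500) = -1513*(219 - 1500) = -1513*(-1281) = 1938153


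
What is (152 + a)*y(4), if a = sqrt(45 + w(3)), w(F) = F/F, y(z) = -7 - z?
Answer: -1672 - 11*sqrt(46) ≈ -1746.6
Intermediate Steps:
w(F) = 1
a = sqrt(46) (a = sqrt(45 + 1) = sqrt(46) ≈ 6.7823)
(152 + a)*y(4) = (152 + sqrt(46))*(-7 - 1*4) = (152 + sqrt(46))*(-7 - 4) = (152 + sqrt(46))*(-11) = -1672 - 11*sqrt(46)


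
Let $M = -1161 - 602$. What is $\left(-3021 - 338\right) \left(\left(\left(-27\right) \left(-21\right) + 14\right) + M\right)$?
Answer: $3970338$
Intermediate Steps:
$M = -1763$
$\left(-3021 - 338\right) \left(\left(\left(-27\right) \left(-21\right) + 14\right) + M\right) = \left(-3021 - 338\right) \left(\left(\left(-27\right) \left(-21\right) + 14\right) - 1763\right) = - 3359 \left(\left(567 + 14\right) - 1763\right) = - 3359 \left(581 - 1763\right) = \left(-3359\right) \left(-1182\right) = 3970338$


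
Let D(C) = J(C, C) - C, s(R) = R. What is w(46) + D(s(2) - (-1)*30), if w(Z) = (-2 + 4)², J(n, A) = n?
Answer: 4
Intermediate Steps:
w(Z) = 4 (w(Z) = 2² = 4)
D(C) = 0 (D(C) = C - C = 0)
w(46) + D(s(2) - (-1)*30) = 4 + 0 = 4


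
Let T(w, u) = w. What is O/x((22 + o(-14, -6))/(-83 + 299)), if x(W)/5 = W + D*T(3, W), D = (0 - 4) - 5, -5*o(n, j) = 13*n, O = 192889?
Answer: -10416006/7217 ≈ -1443.3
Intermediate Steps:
o(n, j) = -13*n/5
D = -9 (D = -4 - 5 = -9)
x(W) = -135 + 5*W (x(W) = 5*(W - 9*3) = 5*(W - 27) = 5*(-27 + W) = -135 + 5*W)
O/x((22 + o(-14, -6))/(-83 + 299)) = 192889/(-135 + 5*((22 - 13/5*(-14))/(-83 + 299))) = 192889/(-135 + 5*((22 + 182/5)/216)) = 192889/(-135 + 5*((292/5)*(1/216))) = 192889/(-135 + 5*(73/270)) = 192889/(-135 + 73/54) = 192889/(-7217/54) = 192889*(-54/7217) = -10416006/7217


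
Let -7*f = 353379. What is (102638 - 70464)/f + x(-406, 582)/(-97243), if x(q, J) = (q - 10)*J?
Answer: 63656422474/34363634097 ≈ 1.8524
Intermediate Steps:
f = -353379/7 (f = -⅐*353379 = -353379/7 ≈ -50483.)
x(q, J) = J*(-10 + q) (x(q, J) = (-10 + q)*J = J*(-10 + q))
(102638 - 70464)/f + x(-406, 582)/(-97243) = (102638 - 70464)/(-353379/7) + (582*(-10 - 406))/(-97243) = 32174*(-7/353379) + (582*(-416))*(-1/97243) = -225218/353379 - 242112*(-1/97243) = -225218/353379 + 242112/97243 = 63656422474/34363634097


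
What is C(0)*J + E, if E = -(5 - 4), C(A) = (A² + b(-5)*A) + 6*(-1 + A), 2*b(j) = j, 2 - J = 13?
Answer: 65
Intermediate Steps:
J = -11 (J = 2 - 1*13 = 2 - 13 = -11)
b(j) = j/2
C(A) = -6 + A² + 7*A/2 (C(A) = (A² + ((½)*(-5))*A) + 6*(-1 + A) = (A² - 5*A/2) + (-6 + 6*A) = -6 + A² + 7*A/2)
E = -1 (E = -1*1 = -1)
C(0)*J + E = (-6 + 0² + (7/2)*0)*(-11) - 1 = (-6 + 0 + 0)*(-11) - 1 = -6*(-11) - 1 = 66 - 1 = 65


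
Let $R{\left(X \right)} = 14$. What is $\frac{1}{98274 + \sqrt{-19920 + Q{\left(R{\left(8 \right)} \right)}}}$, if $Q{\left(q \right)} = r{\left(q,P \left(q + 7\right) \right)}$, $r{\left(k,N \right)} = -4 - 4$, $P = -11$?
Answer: $\frac{49137}{4828899502} - \frac{i \sqrt{4982}}{4828899502} \approx 1.0176 \cdot 10^{-5} - 1.4617 \cdot 10^{-8} i$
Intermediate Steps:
$r{\left(k,N \right)} = -8$
$Q{\left(q \right)} = -8$
$\frac{1}{98274 + \sqrt{-19920 + Q{\left(R{\left(8 \right)} \right)}}} = \frac{1}{98274 + \sqrt{-19920 - 8}} = \frac{1}{98274 + \sqrt{-19928}} = \frac{1}{98274 + 2 i \sqrt{4982}}$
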